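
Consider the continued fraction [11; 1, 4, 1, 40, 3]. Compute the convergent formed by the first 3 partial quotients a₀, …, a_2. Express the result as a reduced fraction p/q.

59/5

Use the convergent recurrence hₖ = aₖ·hₖ₋₁ + hₖ₋₂ (and likewise for the denominators kₖ):
a_0 = 11: 11/1
a_1 = 1: 12/1
a_2 = 4: 59/5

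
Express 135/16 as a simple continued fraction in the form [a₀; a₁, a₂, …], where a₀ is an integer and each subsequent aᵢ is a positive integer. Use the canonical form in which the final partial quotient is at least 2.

[8; 2, 3, 2]

135 ÷ 16 → quotient 8, remainder 7
16 ÷ 7 → quotient 2, remainder 2
7 ÷ 2 → quotient 3, remainder 1
2 ÷ 1 → quotient 2, remainder 0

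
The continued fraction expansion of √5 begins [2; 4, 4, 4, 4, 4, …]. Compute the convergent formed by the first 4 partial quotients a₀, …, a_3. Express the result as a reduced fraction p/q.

Compute successive convergents:
a_0 = 2: 2/1
a_1 = 4: 9/4
a_2 = 4: 38/17
a_3 = 4: 161/72

161/72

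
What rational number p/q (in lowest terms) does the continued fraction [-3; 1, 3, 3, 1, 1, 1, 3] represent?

-382/171

Use the convergent recurrence hₖ = aₖ·hₖ₋₁ + hₖ₋₂ (and likewise for the denominators kₖ):
a_0 = -3: -3/1
a_1 = 1: -2/1
a_2 = 3: -9/4
a_3 = 3: -29/13
a_4 = 1: -38/17
a_5 = 1: -67/30
a_6 = 1: -105/47
a_7 = 3: -382/171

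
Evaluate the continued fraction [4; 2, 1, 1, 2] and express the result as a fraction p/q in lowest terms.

a_0 = 4: 4/1
a_1 = 2: 9/2
a_2 = 1: 13/3
a_3 = 1: 22/5
a_4 = 2: 57/13

57/13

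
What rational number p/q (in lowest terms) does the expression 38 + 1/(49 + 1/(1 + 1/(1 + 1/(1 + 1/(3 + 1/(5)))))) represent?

Start with 5.
3 + 1/(5/1) = 3 + 1/5 = 16/5
1 + 1/(16/5) = 1 + 5/16 = 21/16
1 + 1/(21/16) = 1 + 16/21 = 37/21
1 + 1/(37/21) = 1 + 21/37 = 58/37
49 + 1/(58/37) = 49 + 37/58 = 2879/58
38 + 1/(2879/58) = 38 + 58/2879 = 109460/2879

109460/2879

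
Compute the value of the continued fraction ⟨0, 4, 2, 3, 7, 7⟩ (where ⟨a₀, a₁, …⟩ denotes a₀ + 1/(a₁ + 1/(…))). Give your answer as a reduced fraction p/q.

364/1613

a_0 = 0: 0/1
a_1 = 4: 1/4
a_2 = 2: 2/9
a_3 = 3: 7/31
a_4 = 7: 51/226
a_5 = 7: 364/1613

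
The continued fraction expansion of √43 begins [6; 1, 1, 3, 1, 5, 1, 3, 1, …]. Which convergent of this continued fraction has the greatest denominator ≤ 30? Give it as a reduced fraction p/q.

a_0 = 6: 6/1  (≤ bound)
a_1 = 1: 7/1  (≤ bound)
a_2 = 1: 13/2  (≤ bound)
a_3 = 3: 46/7  (≤ bound)
a_4 = 1: 59/9  (≤ bound)
a_5 = 5: 341/52  (> 30, stop)

59/9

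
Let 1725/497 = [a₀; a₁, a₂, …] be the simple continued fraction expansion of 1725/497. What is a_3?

14

1725 ÷ 497 → quotient 3, remainder 234
497 ÷ 234 → quotient 2, remainder 29
234 ÷ 29 → quotient 8, remainder 2
29 ÷ 2 → quotient 14, remainder 1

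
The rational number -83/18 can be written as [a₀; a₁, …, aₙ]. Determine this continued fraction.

[-5; 2, 1, 1, 3]

⌊-83/18⌋ = -5, remainder 7
⌊18/7⌋ = 2, remainder 4
⌊7/4⌋ = 1, remainder 3
⌊4/3⌋ = 1, remainder 1
⌊3/1⌋ = 3, remainder 0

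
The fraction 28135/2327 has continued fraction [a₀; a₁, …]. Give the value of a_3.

6

Repeatedly divide and take the remainder:
28135 ÷ 2327 → quotient 12, remainder 211
2327 ÷ 211 → quotient 11, remainder 6
211 ÷ 6 → quotient 35, remainder 1
6 ÷ 1 → quotient 6, remainder 0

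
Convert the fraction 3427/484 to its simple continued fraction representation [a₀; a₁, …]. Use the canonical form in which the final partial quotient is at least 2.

Apply division with remainder until the remainder is 0:
3427 = 7·484 + 39, so a_0 = 7
484 = 12·39 + 16, so a_1 = 12
39 = 2·16 + 7, so a_2 = 2
16 = 2·7 + 2, so a_3 = 2
7 = 3·2 + 1, so a_4 = 3
2 = 2·1 + 0, so a_5 = 2

[7; 12, 2, 2, 3, 2]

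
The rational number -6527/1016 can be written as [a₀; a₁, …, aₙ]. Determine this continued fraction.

[-7; 1, 1, 2, 1, 3, 1, 30]

⌊-6527/1016⌋ = -7, remainder 585
⌊1016/585⌋ = 1, remainder 431
⌊585/431⌋ = 1, remainder 154
⌊431/154⌋ = 2, remainder 123
⌊154/123⌋ = 1, remainder 31
⌊123/31⌋ = 3, remainder 30
⌊31/30⌋ = 1, remainder 1
⌊30/1⌋ = 30, remainder 0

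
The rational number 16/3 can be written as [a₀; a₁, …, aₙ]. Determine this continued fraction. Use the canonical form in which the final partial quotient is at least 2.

[5; 3]

Repeatedly divide and take the remainder:
⌊16/3⌋ = 5, remainder 1
⌊3/1⌋ = 3, remainder 0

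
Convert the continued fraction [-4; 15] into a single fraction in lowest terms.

-59/15

Start with 15.
-4 + 1/(15/1) = -4 + 1/15 = -59/15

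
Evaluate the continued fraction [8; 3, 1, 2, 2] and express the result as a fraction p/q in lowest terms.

Start with 2.
2 + 1/(2/1) = 2 + 1/2 = 5/2
1 + 1/(5/2) = 1 + 2/5 = 7/5
3 + 1/(7/5) = 3 + 5/7 = 26/7
8 + 1/(26/7) = 8 + 7/26 = 215/26

215/26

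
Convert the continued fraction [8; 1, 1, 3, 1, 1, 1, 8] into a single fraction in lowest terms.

a_0 = 8: 8/1
a_1 = 1: 9/1
a_2 = 1: 17/2
a_3 = 3: 60/7
a_4 = 1: 77/9
a_5 = 1: 137/16
a_6 = 1: 214/25
a_7 = 8: 1849/216

1849/216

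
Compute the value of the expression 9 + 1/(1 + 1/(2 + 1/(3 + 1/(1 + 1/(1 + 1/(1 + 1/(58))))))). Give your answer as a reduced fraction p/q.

20465/2111

a_0 = 9: 9/1
a_1 = 1: 10/1
a_2 = 2: 29/3
a_3 = 3: 97/10
a_4 = 1: 126/13
a_5 = 1: 223/23
a_6 = 1: 349/36
a_7 = 58: 20465/2111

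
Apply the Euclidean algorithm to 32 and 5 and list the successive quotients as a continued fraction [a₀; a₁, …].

32 = 6·5 + 2, so a_0 = 6
5 = 2·2 + 1, so a_1 = 2
2 = 2·1 + 0, so a_2 = 2

[6; 2, 2]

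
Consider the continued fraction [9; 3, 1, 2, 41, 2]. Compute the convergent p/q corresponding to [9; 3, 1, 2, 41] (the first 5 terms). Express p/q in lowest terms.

a_0 = 9: 9/1
a_1 = 3: 28/3
a_2 = 1: 37/4
a_3 = 2: 102/11
a_4 = 41: 4219/455

4219/455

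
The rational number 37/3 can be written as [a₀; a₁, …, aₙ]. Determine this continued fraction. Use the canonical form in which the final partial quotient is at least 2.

[12; 3]

Repeatedly divide and take the remainder:
37 = 12·3 + 1, so a_0 = 12
3 = 3·1 + 0, so a_1 = 3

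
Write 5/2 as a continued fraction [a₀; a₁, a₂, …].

[2; 2]

Run the Euclidean algorithm, recording each quotient:
5 ÷ 2 → quotient 2, remainder 1
2 ÷ 1 → quotient 2, remainder 0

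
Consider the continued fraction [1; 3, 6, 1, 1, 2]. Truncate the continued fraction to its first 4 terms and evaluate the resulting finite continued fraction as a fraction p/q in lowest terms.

29/22

a_0 = 1: 1/1
a_1 = 3: 4/3
a_2 = 6: 25/19
a_3 = 1: 29/22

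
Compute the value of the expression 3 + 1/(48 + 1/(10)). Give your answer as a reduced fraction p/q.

a_0 = 3: 3/1
a_1 = 48: 145/48
a_2 = 10: 1453/481

1453/481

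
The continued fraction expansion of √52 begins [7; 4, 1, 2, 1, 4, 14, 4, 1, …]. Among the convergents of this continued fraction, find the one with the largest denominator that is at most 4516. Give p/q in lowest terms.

a_0 = 7: 7/1  (≤ bound)
a_1 = 4: 29/4  (≤ bound)
a_2 = 1: 36/5  (≤ bound)
a_3 = 2: 101/14  (≤ bound)
a_4 = 1: 137/19  (≤ bound)
a_5 = 4: 649/90  (≤ bound)
a_6 = 14: 9223/1279  (≤ bound)
a_7 = 4: 37541/5206  (> 4516, stop)

9223/1279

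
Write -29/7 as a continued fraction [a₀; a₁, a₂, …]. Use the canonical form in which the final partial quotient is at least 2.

-29 ÷ 7 → quotient -5, remainder 6
7 ÷ 6 → quotient 1, remainder 1
6 ÷ 1 → quotient 6, remainder 0

[-5; 1, 6]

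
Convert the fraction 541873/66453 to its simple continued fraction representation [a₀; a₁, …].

Repeatedly divide and take the remainder:
541873 = 8·66453 + 10249, so a_0 = 8
66453 = 6·10249 + 4959, so a_1 = 6
10249 = 2·4959 + 331, so a_2 = 2
4959 = 14·331 + 325, so a_3 = 14
331 = 1·325 + 6, so a_4 = 1
325 = 54·6 + 1, so a_5 = 54
6 = 6·1 + 0, so a_6 = 6

[8; 6, 2, 14, 1, 54, 6]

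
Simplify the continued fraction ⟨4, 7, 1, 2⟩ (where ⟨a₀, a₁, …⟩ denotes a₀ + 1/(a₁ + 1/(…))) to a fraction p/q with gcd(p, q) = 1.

Compute successive convergents:
a_0 = 4: 4/1
a_1 = 7: 29/7
a_2 = 1: 33/8
a_3 = 2: 95/23

95/23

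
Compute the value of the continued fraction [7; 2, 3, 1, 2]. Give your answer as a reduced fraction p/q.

Build up convergents one term at a time:
a_0 = 7: 7/1
a_1 = 2: 15/2
a_2 = 3: 52/7
a_3 = 1: 67/9
a_4 = 2: 186/25

186/25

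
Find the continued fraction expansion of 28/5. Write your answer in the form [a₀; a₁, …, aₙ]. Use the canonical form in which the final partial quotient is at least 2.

Apply division with remainder until the remainder is 0:
⌊28/5⌋ = 5, remainder 3
⌊5/3⌋ = 1, remainder 2
⌊3/2⌋ = 1, remainder 1
⌊2/1⌋ = 2, remainder 0

[5; 1, 1, 2]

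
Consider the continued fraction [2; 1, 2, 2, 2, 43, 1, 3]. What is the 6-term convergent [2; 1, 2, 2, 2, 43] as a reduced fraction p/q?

1997/738

Compute successive convergents:
a_0 = 2: 2/1
a_1 = 1: 3/1
a_2 = 2: 8/3
a_3 = 2: 19/7
a_4 = 2: 46/17
a_5 = 43: 1997/738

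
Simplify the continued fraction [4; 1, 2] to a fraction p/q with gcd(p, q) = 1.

14/3

Compute successive convergents:
a_0 = 4: 4/1
a_1 = 1: 5/1
a_2 = 2: 14/3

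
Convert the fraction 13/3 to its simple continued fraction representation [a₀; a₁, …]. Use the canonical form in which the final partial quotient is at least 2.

⌊13/3⌋ = 4, remainder 1
⌊3/1⌋ = 3, remainder 0

[4; 3]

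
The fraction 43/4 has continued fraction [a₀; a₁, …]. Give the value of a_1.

⌊43/4⌋ = 10, remainder 3
⌊4/3⌋ = 1, remainder 1

1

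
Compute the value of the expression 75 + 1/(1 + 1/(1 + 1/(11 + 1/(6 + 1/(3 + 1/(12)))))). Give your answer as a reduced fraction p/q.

Start with 12.
3 + 1/(12/1) = 3 + 1/12 = 37/12
6 + 1/(37/12) = 6 + 12/37 = 234/37
11 + 1/(234/37) = 11 + 37/234 = 2611/234
1 + 1/(2611/234) = 1 + 234/2611 = 2845/2611
1 + 1/(2845/2611) = 1 + 2611/2845 = 5456/2845
75 + 1/(5456/2845) = 75 + 2845/5456 = 412045/5456

412045/5456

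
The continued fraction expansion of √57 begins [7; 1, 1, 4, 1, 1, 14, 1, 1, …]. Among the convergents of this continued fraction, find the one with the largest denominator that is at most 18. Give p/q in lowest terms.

a_0 = 7: 7/1  (≤ bound)
a_1 = 1: 8/1  (≤ bound)
a_2 = 1: 15/2  (≤ bound)
a_3 = 4: 68/9  (≤ bound)
a_4 = 1: 83/11  (≤ bound)
a_5 = 1: 151/20  (> 18, stop)

83/11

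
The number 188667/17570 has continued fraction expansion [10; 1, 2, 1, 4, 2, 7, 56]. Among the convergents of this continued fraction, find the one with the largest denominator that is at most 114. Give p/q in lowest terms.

451/42

a_0 = 10: 10/1  (≤ bound)
a_1 = 1: 11/1  (≤ bound)
a_2 = 2: 32/3  (≤ bound)
a_3 = 1: 43/4  (≤ bound)
a_4 = 4: 204/19  (≤ bound)
a_5 = 2: 451/42  (≤ bound)
a_6 = 7: 3361/313  (> 114, stop)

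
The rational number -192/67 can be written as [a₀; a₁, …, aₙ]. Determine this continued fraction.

-192 = -3·67 + 9, so a_0 = -3
67 = 7·9 + 4, so a_1 = 7
9 = 2·4 + 1, so a_2 = 2
4 = 4·1 + 0, so a_3 = 4

[-3; 7, 2, 4]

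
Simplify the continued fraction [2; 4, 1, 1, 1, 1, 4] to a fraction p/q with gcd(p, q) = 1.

235/106

a_0 = 2: 2/1
a_1 = 4: 9/4
a_2 = 1: 11/5
a_3 = 1: 20/9
a_4 = 1: 31/14
a_5 = 1: 51/23
a_6 = 4: 235/106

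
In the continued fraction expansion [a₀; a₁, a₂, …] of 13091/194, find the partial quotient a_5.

Repeatedly divide and take the remainder:
13091 ÷ 194 → quotient 67, remainder 93
194 ÷ 93 → quotient 2, remainder 8
93 ÷ 8 → quotient 11, remainder 5
8 ÷ 5 → quotient 1, remainder 3
5 ÷ 3 → quotient 1, remainder 2
3 ÷ 2 → quotient 1, remainder 1

1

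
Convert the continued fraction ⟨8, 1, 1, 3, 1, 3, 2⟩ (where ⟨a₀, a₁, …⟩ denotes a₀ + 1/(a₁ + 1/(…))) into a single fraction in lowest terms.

Start with 2.
3 + 1/(2/1) = 3 + 1/2 = 7/2
1 + 1/(7/2) = 1 + 2/7 = 9/7
3 + 1/(9/7) = 3 + 7/9 = 34/9
1 + 1/(34/9) = 1 + 9/34 = 43/34
1 + 1/(43/34) = 1 + 34/43 = 77/43
8 + 1/(77/43) = 8 + 43/77 = 659/77

659/77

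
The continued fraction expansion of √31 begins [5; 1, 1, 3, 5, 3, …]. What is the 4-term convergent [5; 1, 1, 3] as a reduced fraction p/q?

39/7

a_0 = 5: 5/1
a_1 = 1: 6/1
a_2 = 1: 11/2
a_3 = 3: 39/7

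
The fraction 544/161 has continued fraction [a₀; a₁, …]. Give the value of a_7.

2

544 = 3·161 + 61, so a_0 = 3
161 = 2·61 + 39, so a_1 = 2
61 = 1·39 + 22, so a_2 = 1
39 = 1·22 + 17, so a_3 = 1
22 = 1·17 + 5, so a_4 = 1
17 = 3·5 + 2, so a_5 = 3
5 = 2·2 + 1, so a_6 = 2
2 = 2·1 + 0, so a_7 = 2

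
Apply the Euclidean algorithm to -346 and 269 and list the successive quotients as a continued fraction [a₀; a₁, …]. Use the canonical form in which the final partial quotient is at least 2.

Run the Euclidean algorithm, recording each quotient:
-346 = -2·269 + 192, so a_0 = -2
269 = 1·192 + 77, so a_1 = 1
192 = 2·77 + 38, so a_2 = 2
77 = 2·38 + 1, so a_3 = 2
38 = 38·1 + 0, so a_4 = 38

[-2; 1, 2, 2, 38]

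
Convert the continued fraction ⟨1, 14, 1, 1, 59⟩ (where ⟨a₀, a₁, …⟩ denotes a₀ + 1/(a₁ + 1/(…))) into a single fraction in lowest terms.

1845/1726

a_0 = 1: 1/1
a_1 = 14: 15/14
a_2 = 1: 16/15
a_3 = 1: 31/29
a_4 = 59: 1845/1726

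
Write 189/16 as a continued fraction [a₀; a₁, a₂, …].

[11; 1, 4, 3]

Run the Euclidean algorithm, recording each quotient:
189 = 11·16 + 13, so a_0 = 11
16 = 1·13 + 3, so a_1 = 1
13 = 4·3 + 1, so a_2 = 4
3 = 3·1 + 0, so a_3 = 3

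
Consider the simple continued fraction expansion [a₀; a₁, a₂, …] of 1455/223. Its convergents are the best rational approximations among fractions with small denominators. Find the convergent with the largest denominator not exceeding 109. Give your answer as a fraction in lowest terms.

398/61

a_0 = 6: 6/1  (≤ bound)
a_1 = 1: 7/1  (≤ bound)
a_2 = 1: 13/2  (≤ bound)
a_3 = 9: 124/19  (≤ bound)
a_4 = 1: 137/21  (≤ bound)
a_5 = 1: 261/40  (≤ bound)
a_6 = 1: 398/61  (≤ bound)
a_7 = 3: 1455/223  (> 109, stop)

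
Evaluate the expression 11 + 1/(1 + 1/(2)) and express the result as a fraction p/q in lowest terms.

Start with 2.
1 + 1/(2/1) = 1 + 1/2 = 3/2
11 + 1/(3/2) = 11 + 2/3 = 35/3

35/3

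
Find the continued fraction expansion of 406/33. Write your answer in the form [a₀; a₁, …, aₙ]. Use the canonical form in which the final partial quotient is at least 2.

Apply division with remainder until the remainder is 0:
⌊406/33⌋ = 12, remainder 10
⌊33/10⌋ = 3, remainder 3
⌊10/3⌋ = 3, remainder 1
⌊3/1⌋ = 3, remainder 0

[12; 3, 3, 3]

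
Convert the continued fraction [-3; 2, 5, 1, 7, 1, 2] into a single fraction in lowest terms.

-843/332

a_0 = -3: -3/1
a_1 = 2: -5/2
a_2 = 5: -28/11
a_3 = 1: -33/13
a_4 = 7: -259/102
a_5 = 1: -292/115
a_6 = 2: -843/332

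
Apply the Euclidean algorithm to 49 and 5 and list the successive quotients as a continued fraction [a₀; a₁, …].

Run the Euclidean algorithm, recording each quotient:
⌊49/5⌋ = 9, remainder 4
⌊5/4⌋ = 1, remainder 1
⌊4/1⌋ = 4, remainder 0

[9; 1, 4]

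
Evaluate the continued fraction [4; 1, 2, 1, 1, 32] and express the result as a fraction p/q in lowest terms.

Collapse the nested fraction from the inside out:
Start with 32.
1 + 1/(32/1) = 1 + 1/32 = 33/32
1 + 1/(33/32) = 1 + 32/33 = 65/33
2 + 1/(65/33) = 2 + 33/65 = 163/65
1 + 1/(163/65) = 1 + 65/163 = 228/163
4 + 1/(228/163) = 4 + 163/228 = 1075/228

1075/228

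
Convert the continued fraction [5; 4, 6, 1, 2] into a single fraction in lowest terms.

Collapse the nested fraction from the inside out:
Start with 2.
1 + 1/(2/1) = 1 + 1/2 = 3/2
6 + 1/(3/2) = 6 + 2/3 = 20/3
4 + 1/(20/3) = 4 + 3/20 = 83/20
5 + 1/(83/20) = 5 + 20/83 = 435/83

435/83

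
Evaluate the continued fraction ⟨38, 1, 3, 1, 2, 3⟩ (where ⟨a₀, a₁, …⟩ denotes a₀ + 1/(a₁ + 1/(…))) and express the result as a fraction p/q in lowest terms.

1823/47

a_0 = 38: 38/1
a_1 = 1: 39/1
a_2 = 3: 155/4
a_3 = 1: 194/5
a_4 = 2: 543/14
a_5 = 3: 1823/47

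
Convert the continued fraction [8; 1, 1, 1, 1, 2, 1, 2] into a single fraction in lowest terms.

Start with 2.
1 + 1/(2/1) = 1 + 1/2 = 3/2
2 + 1/(3/2) = 2 + 2/3 = 8/3
1 + 1/(8/3) = 1 + 3/8 = 11/8
1 + 1/(11/8) = 1 + 8/11 = 19/11
1 + 1/(19/11) = 1 + 11/19 = 30/19
1 + 1/(30/19) = 1 + 19/30 = 49/30
8 + 1/(49/30) = 8 + 30/49 = 422/49

422/49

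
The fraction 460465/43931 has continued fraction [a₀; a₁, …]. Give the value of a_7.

Repeatedly divide and take the remainder:
⌊460465/43931⌋ = 10, remainder 21155
⌊43931/21155⌋ = 2, remainder 1621
⌊21155/1621⌋ = 13, remainder 82
⌊1621/82⌋ = 19, remainder 63
⌊82/63⌋ = 1, remainder 19
⌊63/19⌋ = 3, remainder 6
⌊19/6⌋ = 3, remainder 1
⌊6/1⌋ = 6, remainder 0

6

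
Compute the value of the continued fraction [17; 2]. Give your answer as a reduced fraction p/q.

35/2

Collapse the nested fraction from the inside out:
Start with 2.
17 + 1/(2/1) = 17 + 1/2 = 35/2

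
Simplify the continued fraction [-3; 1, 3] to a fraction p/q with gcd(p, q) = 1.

Start with 3.
1 + 1/(3/1) = 1 + 1/3 = 4/3
-3 + 1/(4/3) = -3 + 3/4 = -9/4

-9/4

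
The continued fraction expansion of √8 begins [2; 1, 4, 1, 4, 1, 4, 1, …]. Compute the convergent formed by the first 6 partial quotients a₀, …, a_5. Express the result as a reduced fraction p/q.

99/35

Collapse the nested fraction from the inside out:
Start with 1.
4 + 1/(1/1) = 4 + 1/1 = 5/1
1 + 1/(5/1) = 1 + 1/5 = 6/5
4 + 1/(6/5) = 4 + 5/6 = 29/6
1 + 1/(29/6) = 1 + 6/29 = 35/29
2 + 1/(35/29) = 2 + 29/35 = 99/35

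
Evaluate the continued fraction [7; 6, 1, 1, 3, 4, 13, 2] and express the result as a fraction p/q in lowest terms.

Start with 2.
13 + 1/(2/1) = 13 + 1/2 = 27/2
4 + 1/(27/2) = 4 + 2/27 = 110/27
3 + 1/(110/27) = 3 + 27/110 = 357/110
1 + 1/(357/110) = 1 + 110/357 = 467/357
1 + 1/(467/357) = 1 + 357/467 = 824/467
6 + 1/(824/467) = 6 + 467/824 = 5411/824
7 + 1/(5411/824) = 7 + 824/5411 = 38701/5411

38701/5411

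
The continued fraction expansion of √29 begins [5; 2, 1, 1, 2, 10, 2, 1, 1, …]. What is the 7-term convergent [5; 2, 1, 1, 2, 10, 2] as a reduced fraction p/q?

1524/283

a_0 = 5: 5/1
a_1 = 2: 11/2
a_2 = 1: 16/3
a_3 = 1: 27/5
a_4 = 2: 70/13
a_5 = 10: 727/135
a_6 = 2: 1524/283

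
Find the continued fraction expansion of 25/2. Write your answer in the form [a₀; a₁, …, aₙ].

[12; 2]

25 = 12·2 + 1, so a_0 = 12
2 = 2·1 + 0, so a_1 = 2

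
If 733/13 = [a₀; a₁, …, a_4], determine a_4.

733 ÷ 13 → quotient 56, remainder 5
13 ÷ 5 → quotient 2, remainder 3
5 ÷ 3 → quotient 1, remainder 2
3 ÷ 2 → quotient 1, remainder 1
2 ÷ 1 → quotient 2, remainder 0

2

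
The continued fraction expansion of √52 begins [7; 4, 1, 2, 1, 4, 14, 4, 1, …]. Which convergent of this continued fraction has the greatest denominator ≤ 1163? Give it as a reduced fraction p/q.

649/90

a_0 = 7: 7/1  (≤ bound)
a_1 = 4: 29/4  (≤ bound)
a_2 = 1: 36/5  (≤ bound)
a_3 = 2: 101/14  (≤ bound)
a_4 = 1: 137/19  (≤ bound)
a_5 = 4: 649/90  (≤ bound)
a_6 = 14: 9223/1279  (> 1163, stop)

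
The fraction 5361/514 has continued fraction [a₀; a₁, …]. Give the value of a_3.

14

5361 = 10·514 + 221, so a_0 = 10
514 = 2·221 + 72, so a_1 = 2
221 = 3·72 + 5, so a_2 = 3
72 = 14·5 + 2, so a_3 = 14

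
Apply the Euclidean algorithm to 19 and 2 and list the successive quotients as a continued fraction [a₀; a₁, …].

[9; 2]

Run the Euclidean algorithm, recording each quotient:
19 ÷ 2 → quotient 9, remainder 1
2 ÷ 1 → quotient 2, remainder 0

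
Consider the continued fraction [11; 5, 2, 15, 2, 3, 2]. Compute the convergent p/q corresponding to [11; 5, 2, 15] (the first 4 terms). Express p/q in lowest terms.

1901/170

a_0 = 11: 11/1
a_1 = 5: 56/5
a_2 = 2: 123/11
a_3 = 15: 1901/170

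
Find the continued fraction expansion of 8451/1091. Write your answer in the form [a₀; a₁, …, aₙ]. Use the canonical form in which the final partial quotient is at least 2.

Run the Euclidean algorithm, recording each quotient:
⌊8451/1091⌋ = 7, remainder 814
⌊1091/814⌋ = 1, remainder 277
⌊814/277⌋ = 2, remainder 260
⌊277/260⌋ = 1, remainder 17
⌊260/17⌋ = 15, remainder 5
⌊17/5⌋ = 3, remainder 2
⌊5/2⌋ = 2, remainder 1
⌊2/1⌋ = 2, remainder 0

[7; 1, 2, 1, 15, 3, 2, 2]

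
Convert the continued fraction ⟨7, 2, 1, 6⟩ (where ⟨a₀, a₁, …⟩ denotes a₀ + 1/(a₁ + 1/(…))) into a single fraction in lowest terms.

147/20

Start with 6.
1 + 1/(6/1) = 1 + 1/6 = 7/6
2 + 1/(7/6) = 2 + 6/7 = 20/7
7 + 1/(20/7) = 7 + 7/20 = 147/20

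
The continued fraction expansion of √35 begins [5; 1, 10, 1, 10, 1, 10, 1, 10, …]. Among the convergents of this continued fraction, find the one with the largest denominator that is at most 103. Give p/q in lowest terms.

a_0 = 5: 5/1  (≤ bound)
a_1 = 1: 6/1  (≤ bound)
a_2 = 10: 65/11  (≤ bound)
a_3 = 1: 71/12  (≤ bound)
a_4 = 10: 775/131  (> 103, stop)

71/12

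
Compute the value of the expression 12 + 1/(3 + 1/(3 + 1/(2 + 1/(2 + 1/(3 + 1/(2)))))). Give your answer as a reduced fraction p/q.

5389/438

a_0 = 12: 12/1
a_1 = 3: 37/3
a_2 = 3: 123/10
a_3 = 2: 283/23
a_4 = 2: 689/56
a_5 = 3: 2350/191
a_6 = 2: 5389/438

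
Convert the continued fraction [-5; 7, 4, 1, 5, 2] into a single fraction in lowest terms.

Starting at the tail and folding back:
Start with 2.
5 + 1/(2/1) = 5 + 1/2 = 11/2
1 + 1/(11/2) = 1 + 2/11 = 13/11
4 + 1/(13/11) = 4 + 11/13 = 63/13
7 + 1/(63/13) = 7 + 13/63 = 454/63
-5 + 1/(454/63) = -5 + 63/454 = -2207/454

-2207/454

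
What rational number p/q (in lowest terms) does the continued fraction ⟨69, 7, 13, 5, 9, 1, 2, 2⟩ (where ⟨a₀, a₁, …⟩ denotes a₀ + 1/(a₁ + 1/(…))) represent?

2240179/32400

Compute successive convergents:
a_0 = 69: 69/1
a_1 = 7: 484/7
a_2 = 13: 6361/92
a_3 = 5: 32289/467
a_4 = 9: 296962/4295
a_5 = 1: 329251/4762
a_6 = 2: 955464/13819
a_7 = 2: 2240179/32400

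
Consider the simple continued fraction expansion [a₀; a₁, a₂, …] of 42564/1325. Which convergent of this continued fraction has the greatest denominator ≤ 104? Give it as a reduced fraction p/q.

3116/97

a_0 = 32: 32/1  (≤ bound)
a_1 = 8: 257/8  (≤ bound)
a_2 = 12: 3116/97  (≤ bound)
a_3 = 1: 3373/105  (> 104, stop)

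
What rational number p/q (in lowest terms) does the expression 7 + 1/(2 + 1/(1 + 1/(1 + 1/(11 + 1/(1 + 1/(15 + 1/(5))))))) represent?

37561/5078

Collapse the nested fraction from the inside out:
Start with 5.
15 + 1/(5/1) = 15 + 1/5 = 76/5
1 + 1/(76/5) = 1 + 5/76 = 81/76
11 + 1/(81/76) = 11 + 76/81 = 967/81
1 + 1/(967/81) = 1 + 81/967 = 1048/967
1 + 1/(1048/967) = 1 + 967/1048 = 2015/1048
2 + 1/(2015/1048) = 2 + 1048/2015 = 5078/2015
7 + 1/(5078/2015) = 7 + 2015/5078 = 37561/5078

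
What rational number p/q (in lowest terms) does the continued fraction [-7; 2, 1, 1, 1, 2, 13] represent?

-1860/281

Collapse the nested fraction from the inside out:
Start with 13.
2 + 1/(13/1) = 2 + 1/13 = 27/13
1 + 1/(27/13) = 1 + 13/27 = 40/27
1 + 1/(40/27) = 1 + 27/40 = 67/40
1 + 1/(67/40) = 1 + 40/67 = 107/67
2 + 1/(107/67) = 2 + 67/107 = 281/107
-7 + 1/(281/107) = -7 + 107/281 = -1860/281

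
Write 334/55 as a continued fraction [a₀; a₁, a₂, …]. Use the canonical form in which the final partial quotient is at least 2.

334 = 6·55 + 4, so a_0 = 6
55 = 13·4 + 3, so a_1 = 13
4 = 1·3 + 1, so a_2 = 1
3 = 3·1 + 0, so a_3 = 3

[6; 13, 1, 3]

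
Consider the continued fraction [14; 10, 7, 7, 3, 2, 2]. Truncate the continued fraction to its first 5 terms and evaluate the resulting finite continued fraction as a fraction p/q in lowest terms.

Build up convergents one term at a time:
a_0 = 14: 14/1
a_1 = 10: 141/10
a_2 = 7: 1001/71
a_3 = 7: 7148/507
a_4 = 3: 22445/1592

22445/1592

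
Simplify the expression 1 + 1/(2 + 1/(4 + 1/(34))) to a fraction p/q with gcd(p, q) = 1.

445/308

Work from the innermost term outward:
Start with 34.
4 + 1/(34/1) = 4 + 1/34 = 137/34
2 + 1/(137/34) = 2 + 34/137 = 308/137
1 + 1/(308/137) = 1 + 137/308 = 445/308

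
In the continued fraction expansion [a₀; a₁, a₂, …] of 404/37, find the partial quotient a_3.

3

Repeatedly divide and take the remainder:
404 ÷ 37 → quotient 10, remainder 34
37 ÷ 34 → quotient 1, remainder 3
34 ÷ 3 → quotient 11, remainder 1
3 ÷ 1 → quotient 3, remainder 0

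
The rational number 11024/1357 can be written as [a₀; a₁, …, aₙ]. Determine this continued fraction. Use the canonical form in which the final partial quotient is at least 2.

[8; 8, 12, 1, 12]

11024 = 8·1357 + 168, so a_0 = 8
1357 = 8·168 + 13, so a_1 = 8
168 = 12·13 + 12, so a_2 = 12
13 = 1·12 + 1, so a_3 = 1
12 = 12·1 + 0, so a_4 = 12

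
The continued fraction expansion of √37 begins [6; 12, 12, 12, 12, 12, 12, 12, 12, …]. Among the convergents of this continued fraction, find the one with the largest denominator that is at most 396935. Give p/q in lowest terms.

List convergents until the denominator exceeds the bound:
a_0 = 6: 6/1  (≤ bound)
a_1 = 12: 73/12  (≤ bound)
a_2 = 12: 882/145  (≤ bound)
a_3 = 12: 10657/1752  (≤ bound)
a_4 = 12: 128766/21169  (≤ bound)
a_5 = 12: 1555849/255780  (≤ bound)
a_6 = 12: 18798954/3090529  (> 396935, stop)

1555849/255780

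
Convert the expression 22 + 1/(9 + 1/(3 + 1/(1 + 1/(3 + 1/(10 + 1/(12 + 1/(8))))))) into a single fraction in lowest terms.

a_0 = 22: 22/1
a_1 = 9: 199/9
a_2 = 3: 619/28
a_3 = 1: 818/37
a_4 = 3: 3073/139
a_5 = 10: 31548/1427
a_6 = 12: 381649/17263
a_7 = 8: 3084740/139531

3084740/139531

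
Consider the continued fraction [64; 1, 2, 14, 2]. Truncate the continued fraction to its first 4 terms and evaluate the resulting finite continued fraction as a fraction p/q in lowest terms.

2781/43

a_0 = 64: 64/1
a_1 = 1: 65/1
a_2 = 2: 194/3
a_3 = 14: 2781/43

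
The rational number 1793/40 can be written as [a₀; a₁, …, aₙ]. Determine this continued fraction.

Run the Euclidean algorithm, recording each quotient:
1793 ÷ 40 → quotient 44, remainder 33
40 ÷ 33 → quotient 1, remainder 7
33 ÷ 7 → quotient 4, remainder 5
7 ÷ 5 → quotient 1, remainder 2
5 ÷ 2 → quotient 2, remainder 1
2 ÷ 1 → quotient 2, remainder 0

[44; 1, 4, 1, 2, 2]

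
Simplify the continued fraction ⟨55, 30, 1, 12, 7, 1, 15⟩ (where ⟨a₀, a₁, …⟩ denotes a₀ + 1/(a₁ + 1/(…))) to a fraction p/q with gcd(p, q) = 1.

Build up convergents one term at a time:
a_0 = 55: 55/1
a_1 = 30: 1651/30
a_2 = 1: 1706/31
a_3 = 12: 22123/402
a_4 = 7: 156567/2845
a_5 = 1: 178690/3247
a_6 = 15: 2836917/51550

2836917/51550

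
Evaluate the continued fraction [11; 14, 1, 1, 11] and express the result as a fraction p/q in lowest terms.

3697/334

Starting at the tail and folding back:
Start with 11.
1 + 1/(11/1) = 1 + 1/11 = 12/11
1 + 1/(12/11) = 1 + 11/12 = 23/12
14 + 1/(23/12) = 14 + 12/23 = 334/23
11 + 1/(334/23) = 11 + 23/334 = 3697/334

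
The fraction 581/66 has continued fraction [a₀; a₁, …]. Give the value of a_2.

Apply division with remainder until the remainder is 0:
⌊581/66⌋ = 8, remainder 53
⌊66/53⌋ = 1, remainder 13
⌊53/13⌋ = 4, remainder 1

4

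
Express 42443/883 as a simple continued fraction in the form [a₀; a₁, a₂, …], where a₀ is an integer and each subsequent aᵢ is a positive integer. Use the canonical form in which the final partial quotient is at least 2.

Run the Euclidean algorithm, recording each quotient:
42443 ÷ 883 → quotient 48, remainder 59
883 ÷ 59 → quotient 14, remainder 57
59 ÷ 57 → quotient 1, remainder 2
57 ÷ 2 → quotient 28, remainder 1
2 ÷ 1 → quotient 2, remainder 0

[48; 14, 1, 28, 2]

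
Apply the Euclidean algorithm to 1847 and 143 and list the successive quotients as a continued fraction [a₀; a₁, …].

Repeatedly divide and take the remainder:
1847 = 12·143 + 131, so a_0 = 12
143 = 1·131 + 12, so a_1 = 1
131 = 10·12 + 11, so a_2 = 10
12 = 1·11 + 1, so a_3 = 1
11 = 11·1 + 0, so a_4 = 11

[12; 1, 10, 1, 11]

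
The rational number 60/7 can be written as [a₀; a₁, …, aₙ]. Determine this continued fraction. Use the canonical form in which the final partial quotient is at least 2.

[8; 1, 1, 3]

60 ÷ 7 → quotient 8, remainder 4
7 ÷ 4 → quotient 1, remainder 3
4 ÷ 3 → quotient 1, remainder 1
3 ÷ 1 → quotient 3, remainder 0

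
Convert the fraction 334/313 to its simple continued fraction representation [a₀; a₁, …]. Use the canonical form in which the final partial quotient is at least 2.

334 = 1·313 + 21, so a_0 = 1
313 = 14·21 + 19, so a_1 = 14
21 = 1·19 + 2, so a_2 = 1
19 = 9·2 + 1, so a_3 = 9
2 = 2·1 + 0, so a_4 = 2

[1; 14, 1, 9, 2]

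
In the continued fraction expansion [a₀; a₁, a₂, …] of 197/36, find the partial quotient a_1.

⌊197/36⌋ = 5, remainder 17
⌊36/17⌋ = 2, remainder 2

2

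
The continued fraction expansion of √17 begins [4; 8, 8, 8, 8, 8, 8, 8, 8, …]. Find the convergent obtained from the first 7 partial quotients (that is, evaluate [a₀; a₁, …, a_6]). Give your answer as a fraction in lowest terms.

Start with 8.
8 + 1/(8/1) = 8 + 1/8 = 65/8
8 + 1/(65/8) = 8 + 8/65 = 528/65
8 + 1/(528/65) = 8 + 65/528 = 4289/528
8 + 1/(4289/528) = 8 + 528/4289 = 34840/4289
8 + 1/(34840/4289) = 8 + 4289/34840 = 283009/34840
4 + 1/(283009/34840) = 4 + 34840/283009 = 1166876/283009

1166876/283009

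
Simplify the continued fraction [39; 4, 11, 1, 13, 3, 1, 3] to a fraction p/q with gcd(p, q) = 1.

409167/10426

Starting at the tail and folding back:
Start with 3.
1 + 1/(3/1) = 1 + 1/3 = 4/3
3 + 1/(4/3) = 3 + 3/4 = 15/4
13 + 1/(15/4) = 13 + 4/15 = 199/15
1 + 1/(199/15) = 1 + 15/199 = 214/199
11 + 1/(214/199) = 11 + 199/214 = 2553/214
4 + 1/(2553/214) = 4 + 214/2553 = 10426/2553
39 + 1/(10426/2553) = 39 + 2553/10426 = 409167/10426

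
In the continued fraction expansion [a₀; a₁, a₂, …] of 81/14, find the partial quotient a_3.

81 ÷ 14 → quotient 5, remainder 11
14 ÷ 11 → quotient 1, remainder 3
11 ÷ 3 → quotient 3, remainder 2
3 ÷ 2 → quotient 1, remainder 1

1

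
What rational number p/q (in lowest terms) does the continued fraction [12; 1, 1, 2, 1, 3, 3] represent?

1069/85

Start with 3.
3 + 1/(3/1) = 3 + 1/3 = 10/3
1 + 1/(10/3) = 1 + 3/10 = 13/10
2 + 1/(13/10) = 2 + 10/13 = 36/13
1 + 1/(36/13) = 1 + 13/36 = 49/36
1 + 1/(49/36) = 1 + 36/49 = 85/49
12 + 1/(85/49) = 12 + 49/85 = 1069/85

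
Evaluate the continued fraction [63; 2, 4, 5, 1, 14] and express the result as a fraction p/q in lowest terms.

Starting at the tail and folding back:
Start with 14.
1 + 1/(14/1) = 1 + 1/14 = 15/14
5 + 1/(15/14) = 5 + 14/15 = 89/15
4 + 1/(89/15) = 4 + 15/89 = 371/89
2 + 1/(371/89) = 2 + 89/371 = 831/371
63 + 1/(831/371) = 63 + 371/831 = 52724/831

52724/831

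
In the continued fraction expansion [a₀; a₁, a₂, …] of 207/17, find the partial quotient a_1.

⌊207/17⌋ = 12, remainder 3
⌊17/3⌋ = 5, remainder 2

5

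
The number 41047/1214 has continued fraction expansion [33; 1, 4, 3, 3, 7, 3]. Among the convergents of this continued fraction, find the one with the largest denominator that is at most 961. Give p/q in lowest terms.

13085/387

List convergents until the denominator exceeds the bound:
a_0 = 33: 33/1  (≤ bound)
a_1 = 1: 34/1  (≤ bound)
a_2 = 4: 169/5  (≤ bound)
a_3 = 3: 541/16  (≤ bound)
a_4 = 3: 1792/53  (≤ bound)
a_5 = 7: 13085/387  (≤ bound)
a_6 = 3: 41047/1214  (> 961, stop)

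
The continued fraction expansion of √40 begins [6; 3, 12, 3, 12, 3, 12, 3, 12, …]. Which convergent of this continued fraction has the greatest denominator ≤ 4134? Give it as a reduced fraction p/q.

8886/1405

List convergents until the denominator exceeds the bound:
a_0 = 6: 6/1  (≤ bound)
a_1 = 3: 19/3  (≤ bound)
a_2 = 12: 234/37  (≤ bound)
a_3 = 3: 721/114  (≤ bound)
a_4 = 12: 8886/1405  (≤ bound)
a_5 = 3: 27379/4329  (> 4134, stop)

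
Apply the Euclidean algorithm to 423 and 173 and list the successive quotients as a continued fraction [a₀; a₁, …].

[2; 2, 4, 19]

Apply division with remainder until the remainder is 0:
423 = 2·173 + 77, so a_0 = 2
173 = 2·77 + 19, so a_1 = 2
77 = 4·19 + 1, so a_2 = 4
19 = 19·1 + 0, so a_3 = 19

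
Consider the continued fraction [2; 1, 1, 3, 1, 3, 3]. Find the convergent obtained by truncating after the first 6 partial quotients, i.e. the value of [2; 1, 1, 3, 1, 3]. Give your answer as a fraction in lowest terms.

87/34

Start with 3.
1 + 1/(3/1) = 1 + 1/3 = 4/3
3 + 1/(4/3) = 3 + 3/4 = 15/4
1 + 1/(15/4) = 1 + 4/15 = 19/15
1 + 1/(19/15) = 1 + 15/19 = 34/19
2 + 1/(34/19) = 2 + 19/34 = 87/34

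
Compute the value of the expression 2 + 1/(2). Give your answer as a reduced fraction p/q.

Work from the innermost term outward:
Start with 2.
2 + 1/(2/1) = 2 + 1/2 = 5/2

5/2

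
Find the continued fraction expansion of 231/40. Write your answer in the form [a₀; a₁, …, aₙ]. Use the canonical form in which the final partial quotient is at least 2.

Run the Euclidean algorithm, recording each quotient:
231 = 5·40 + 31, so a_0 = 5
40 = 1·31 + 9, so a_1 = 1
31 = 3·9 + 4, so a_2 = 3
9 = 2·4 + 1, so a_3 = 2
4 = 4·1 + 0, so a_4 = 4

[5; 1, 3, 2, 4]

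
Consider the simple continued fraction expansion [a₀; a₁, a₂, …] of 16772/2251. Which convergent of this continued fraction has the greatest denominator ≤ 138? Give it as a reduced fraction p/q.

380/51

List convergents until the denominator exceeds the bound:
a_0 = 7: 7/1  (≤ bound)
a_1 = 2: 15/2  (≤ bound)
a_2 = 4: 67/9  (≤ bound)
a_3 = 1: 82/11  (≤ bound)
a_4 = 1: 149/20  (≤ bound)
a_5 = 2: 380/51  (≤ bound)
a_6 = 5: 2049/275  (> 138, stop)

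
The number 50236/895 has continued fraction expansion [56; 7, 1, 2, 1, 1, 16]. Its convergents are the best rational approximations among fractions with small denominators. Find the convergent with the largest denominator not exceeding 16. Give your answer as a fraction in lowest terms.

449/8

List convergents until the denominator exceeds the bound:
a_0 = 56: 56/1  (≤ bound)
a_1 = 7: 393/7  (≤ bound)
a_2 = 1: 449/8  (≤ bound)
a_3 = 2: 1291/23  (> 16, stop)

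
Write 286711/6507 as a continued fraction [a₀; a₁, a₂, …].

286711 ÷ 6507 → quotient 44, remainder 403
6507 ÷ 403 → quotient 16, remainder 59
403 ÷ 59 → quotient 6, remainder 49
59 ÷ 49 → quotient 1, remainder 10
49 ÷ 10 → quotient 4, remainder 9
10 ÷ 9 → quotient 1, remainder 1
9 ÷ 1 → quotient 9, remainder 0

[44; 16, 6, 1, 4, 1, 9]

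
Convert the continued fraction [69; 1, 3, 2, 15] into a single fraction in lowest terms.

9699/139

a_0 = 69: 69/1
a_1 = 1: 70/1
a_2 = 3: 279/4
a_3 = 2: 628/9
a_4 = 15: 9699/139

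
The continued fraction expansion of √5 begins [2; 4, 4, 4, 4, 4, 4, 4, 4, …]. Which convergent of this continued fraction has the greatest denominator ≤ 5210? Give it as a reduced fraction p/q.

2889/1292

List convergents until the denominator exceeds the bound:
a_0 = 2: 2/1  (≤ bound)
a_1 = 4: 9/4  (≤ bound)
a_2 = 4: 38/17  (≤ bound)
a_3 = 4: 161/72  (≤ bound)
a_4 = 4: 682/305  (≤ bound)
a_5 = 4: 2889/1292  (≤ bound)
a_6 = 4: 12238/5473  (> 5210, stop)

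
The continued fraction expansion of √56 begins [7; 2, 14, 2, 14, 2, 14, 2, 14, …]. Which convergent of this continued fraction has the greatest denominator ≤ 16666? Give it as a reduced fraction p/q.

13455/1798

List convergents until the denominator exceeds the bound:
a_0 = 7: 7/1  (≤ bound)
a_1 = 2: 15/2  (≤ bound)
a_2 = 14: 217/29  (≤ bound)
a_3 = 2: 449/60  (≤ bound)
a_4 = 14: 6503/869  (≤ bound)
a_5 = 2: 13455/1798  (≤ bound)
a_6 = 14: 194873/26041  (> 16666, stop)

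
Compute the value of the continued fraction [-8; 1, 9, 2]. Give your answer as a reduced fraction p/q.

-149/21

Collapse the nested fraction from the inside out:
Start with 2.
9 + 1/(2/1) = 9 + 1/2 = 19/2
1 + 1/(19/2) = 1 + 2/19 = 21/19
-8 + 1/(21/19) = -8 + 19/21 = -149/21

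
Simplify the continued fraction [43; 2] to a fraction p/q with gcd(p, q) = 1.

Use the convergent recurrence hₖ = aₖ·hₖ₋₁ + hₖ₋₂ (and likewise for the denominators kₖ):
a_0 = 43: 43/1
a_1 = 2: 87/2

87/2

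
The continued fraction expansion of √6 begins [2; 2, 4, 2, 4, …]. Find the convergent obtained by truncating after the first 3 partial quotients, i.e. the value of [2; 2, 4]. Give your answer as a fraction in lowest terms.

Compute successive convergents:
a_0 = 2: 2/1
a_1 = 2: 5/2
a_2 = 4: 22/9

22/9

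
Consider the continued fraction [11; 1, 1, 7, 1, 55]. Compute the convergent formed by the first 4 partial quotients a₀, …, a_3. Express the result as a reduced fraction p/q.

173/15

Starting at the tail and folding back:
Start with 7.
1 + 1/(7/1) = 1 + 1/7 = 8/7
1 + 1/(8/7) = 1 + 7/8 = 15/8
11 + 1/(15/8) = 11 + 8/15 = 173/15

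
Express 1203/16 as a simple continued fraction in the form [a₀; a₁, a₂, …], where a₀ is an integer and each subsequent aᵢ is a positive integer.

[75; 5, 3]

1203 ÷ 16 → quotient 75, remainder 3
16 ÷ 3 → quotient 5, remainder 1
3 ÷ 1 → quotient 3, remainder 0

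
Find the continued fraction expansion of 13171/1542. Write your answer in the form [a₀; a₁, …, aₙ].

Repeatedly divide and take the remainder:
⌊13171/1542⌋ = 8, remainder 835
⌊1542/835⌋ = 1, remainder 707
⌊835/707⌋ = 1, remainder 128
⌊707/128⌋ = 5, remainder 67
⌊128/67⌋ = 1, remainder 61
⌊67/61⌋ = 1, remainder 6
⌊61/6⌋ = 10, remainder 1
⌊6/1⌋ = 6, remainder 0

[8; 1, 1, 5, 1, 1, 10, 6]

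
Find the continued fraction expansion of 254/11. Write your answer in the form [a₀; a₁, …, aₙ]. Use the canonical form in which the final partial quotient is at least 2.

[23; 11]

⌊254/11⌋ = 23, remainder 1
⌊11/1⌋ = 11, remainder 0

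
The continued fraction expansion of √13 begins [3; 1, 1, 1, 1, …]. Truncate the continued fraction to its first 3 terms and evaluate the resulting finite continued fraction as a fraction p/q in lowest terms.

Use the convergent recurrence hₖ = aₖ·hₖ₋₁ + hₖ₋₂ (and likewise for the denominators kₖ):
a_0 = 3: 3/1
a_1 = 1: 4/1
a_2 = 1: 7/2

7/2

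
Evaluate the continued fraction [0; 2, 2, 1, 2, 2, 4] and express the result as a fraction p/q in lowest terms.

84/199

Start with 4.
2 + 1/(4/1) = 2 + 1/4 = 9/4
2 + 1/(9/4) = 2 + 4/9 = 22/9
1 + 1/(22/9) = 1 + 9/22 = 31/22
2 + 1/(31/22) = 2 + 22/31 = 84/31
2 + 1/(84/31) = 2 + 31/84 = 199/84
0 + 1/(199/84) = 0 + 84/199 = 84/199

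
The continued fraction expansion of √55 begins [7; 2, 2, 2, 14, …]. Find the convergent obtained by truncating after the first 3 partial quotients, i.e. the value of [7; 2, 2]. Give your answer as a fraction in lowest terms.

a_0 = 7: 7/1
a_1 = 2: 15/2
a_2 = 2: 37/5

37/5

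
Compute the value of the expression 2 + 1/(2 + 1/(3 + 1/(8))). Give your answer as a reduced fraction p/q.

Build up convergents one term at a time:
a_0 = 2: 2/1
a_1 = 2: 5/2
a_2 = 3: 17/7
a_3 = 8: 141/58

141/58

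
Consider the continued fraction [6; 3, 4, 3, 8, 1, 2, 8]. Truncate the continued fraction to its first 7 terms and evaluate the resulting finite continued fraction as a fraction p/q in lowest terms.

7136/1131

Work from the innermost term outward:
Start with 2.
1 + 1/(2/1) = 1 + 1/2 = 3/2
8 + 1/(3/2) = 8 + 2/3 = 26/3
3 + 1/(26/3) = 3 + 3/26 = 81/26
4 + 1/(81/26) = 4 + 26/81 = 350/81
3 + 1/(350/81) = 3 + 81/350 = 1131/350
6 + 1/(1131/350) = 6 + 350/1131 = 7136/1131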